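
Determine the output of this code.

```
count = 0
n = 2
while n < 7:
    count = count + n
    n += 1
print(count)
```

n=2: count = 0+2 = 2
n=3: count = 2+3 = 5
n=4: count = 5+4 = 9
n=5: count = 9+5 = 14
n=6: count = 14+6 = 20

20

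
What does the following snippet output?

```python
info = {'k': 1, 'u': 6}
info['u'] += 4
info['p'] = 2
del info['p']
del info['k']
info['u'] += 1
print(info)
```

info['u'] = 6+4 = 10 → {'k': 1, 'u': 10}
info['p'] = 2 → {'k': 1, 'u': 10, 'p': 2}
del 'p' → {'k': 1, 'u': 10}
del 'k' → {'u': 10}
info['u'] = 10+1 = 11 → {'u': 11}

{'u': 11}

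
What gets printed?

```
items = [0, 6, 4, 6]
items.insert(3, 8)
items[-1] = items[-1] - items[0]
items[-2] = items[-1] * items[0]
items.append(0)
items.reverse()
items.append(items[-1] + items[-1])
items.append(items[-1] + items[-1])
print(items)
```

insert 8 at 3 → [0, 6, 4, 8, 6]
items[-1] = items[-1]-items[0] = 6-0 = 6 → [0, 6, 4, 8, 6]
items[-2] = items[-1]*items[0] = 6*0 = 0 → [0, 6, 4, 0, 6]
append 0 → [0, 6, 4, 0, 6, 0]
reverse → [0, 6, 0, 4, 6, 0]
append items[-1]+items[-1] = 0+0 = 0 → [0, 6, 0, 4, 6, 0, 0]
append items[-1]+items[-1] = 0+0 = 0 → [0, 6, 0, 4, 6, 0, 0, 0]

[0, 6, 0, 4, 6, 0, 0, 0]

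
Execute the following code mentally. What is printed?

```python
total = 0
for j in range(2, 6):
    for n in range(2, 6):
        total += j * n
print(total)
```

j=2,n=2: total = 0+4 = 4
j=2,n=3: total = 4+6 = 10
j=2,n=4: total = 10+8 = 18
j=2,n=5: total = 18+10 = 28
j=3,n=2: total = 28+6 = 34
j=3,n=3: total = 34+9 = 43
j=3,n=4: total = 43+12 = 55
j=3,n=5: total = 55+15 = 70
j=4,n=2: total = 70+8 = 78
j=4,n=3: total = 78+12 = 90
j=4,n=4: total = 90+16 = 106
j=4,n=5: total = 106+20 = 126
j=5,n=2: total = 126+10 = 136
j=5,n=3: total = 136+15 = 151
j=5,n=4: total = 151+20 = 171
j=5,n=5: total = 171+25 = 196

196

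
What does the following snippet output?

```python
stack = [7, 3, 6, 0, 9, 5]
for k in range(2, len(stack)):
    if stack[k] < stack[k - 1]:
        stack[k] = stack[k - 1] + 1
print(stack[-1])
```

k=2: 6>=3, unchanged → [7, 3, 6, 0, 9, 5]
k=3: 0<6, stack[3] = 6+1 = 7 → [7, 3, 6, 7, 9, 5]
k=4: 9>=7, unchanged → [7, 3, 6, 7, 9, 5]
k=5: 5<9, stack[5] = 9+1 = 10 → [7, 3, 6, 7, 9, 10]

10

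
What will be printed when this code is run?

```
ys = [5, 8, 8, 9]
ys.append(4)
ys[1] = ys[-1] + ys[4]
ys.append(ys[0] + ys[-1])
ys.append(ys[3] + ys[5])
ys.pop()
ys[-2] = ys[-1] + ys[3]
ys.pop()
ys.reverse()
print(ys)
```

[18, 9, 8, 8, 5]

append 4 → [5, 8, 8, 9, 4]
ys[1] = ys[-1]+ys[4] = 4+4 = 8 → [5, 8, 8, 9, 4]
append ys[0]+ys[-1] = 5+4 = 9 → [5, 8, 8, 9, 4, 9]
append ys[3]+ys[5] = 9+9 = 18 → [5, 8, 8, 9, 4, 9, 18]
pop() removes 18 → [5, 8, 8, 9, 4, 9]
ys[-2] = ys[-1]+ys[3] = 9+9 = 18 → [5, 8, 8, 9, 18, 9]
pop() removes 9 → [5, 8, 8, 9, 18]
reverse → [18, 9, 8, 8, 5]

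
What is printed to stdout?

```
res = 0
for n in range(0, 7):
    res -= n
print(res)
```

-21

n=0: res = 0-0 = 0
n=1: res = 0-1 = -1
n=2: res = (-1)-2 = -3
n=3: res = (-3)-3 = -6
n=4: res = (-6)-4 = -10
n=5: res = (-10)-5 = -15
n=6: res = (-15)-6 = -21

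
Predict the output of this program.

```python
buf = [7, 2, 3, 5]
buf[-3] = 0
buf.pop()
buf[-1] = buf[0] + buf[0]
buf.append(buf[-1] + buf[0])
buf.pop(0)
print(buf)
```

buf[-3] = 0 → [7, 0, 3, 5]
pop() removes 5 → [7, 0, 3]
buf[-1] = buf[0]+buf[0] = 7+7 = 14 → [7, 0, 14]
append buf[-1]+buf[0] = 14+7 = 21 → [7, 0, 14, 21]
pop(0) removes 7 → [0, 14, 21]

[0, 14, 21]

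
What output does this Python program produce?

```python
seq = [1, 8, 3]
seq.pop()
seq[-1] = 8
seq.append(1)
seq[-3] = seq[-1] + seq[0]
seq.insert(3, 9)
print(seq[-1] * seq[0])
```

18

pop() removes 3 → [1, 8]
seq[-1] = 8 → [1, 8]
append 1 → [1, 8, 1]
seq[-3] = seq[-1]+seq[0] = 1+1 = 2 → [2, 8, 1]
insert 9 at 3 → [2, 8, 1, 9]
seq[-1]*seq[0] = 9*2 = 18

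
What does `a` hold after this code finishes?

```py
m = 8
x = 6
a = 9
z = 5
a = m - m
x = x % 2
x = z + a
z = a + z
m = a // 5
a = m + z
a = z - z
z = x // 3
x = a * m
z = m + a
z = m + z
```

0

a = 8-8 = 0
x = 6%2 = 0
x = 5+0 = 5
z = 0+5 = 5
m = 0//5 = 0
a = 0+5 = 5
a = 5-5 = 0
z = 5//3 = 1
x = 0*0 = 0
z = 0+0 = 0
z = 0+0 = 0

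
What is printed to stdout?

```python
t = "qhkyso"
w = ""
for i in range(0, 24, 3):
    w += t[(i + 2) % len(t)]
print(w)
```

kokokoko

i=0: add t[2]='k' → 'k'
i=3: add t[5]='o' → 'ko'
i=6: add t[2]='k' → 'kok'
i=9: add t[5]='o' → 'koko'
i=12: add t[2]='k' → 'kokok'
i=15: add t[5]='o' → 'kokoko'
i=18: add t[2]='k' → 'kokokok'
i=21: add t[5]='o' → 'kokokoko'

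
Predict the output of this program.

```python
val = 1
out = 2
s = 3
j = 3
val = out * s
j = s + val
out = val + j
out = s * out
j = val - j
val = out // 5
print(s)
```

val = 2*3 = 6
j = 3+6 = 9
out = 6+9 = 15
out = 3*15 = 45
j = 6-9 = -3
val = 45//5 = 9

3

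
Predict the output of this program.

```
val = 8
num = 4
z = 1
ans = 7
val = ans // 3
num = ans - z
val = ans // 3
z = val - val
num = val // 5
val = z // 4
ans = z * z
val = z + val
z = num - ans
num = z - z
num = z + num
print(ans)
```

val = 7//3 = 2
num = 7-1 = 6
val = 7//3 = 2
z = 2-2 = 0
num = 2//5 = 0
val = 0//4 = 0
ans = 0*0 = 0
val = 0+0 = 0
z = 0-0 = 0
num = 0-0 = 0
num = 0+0 = 0

0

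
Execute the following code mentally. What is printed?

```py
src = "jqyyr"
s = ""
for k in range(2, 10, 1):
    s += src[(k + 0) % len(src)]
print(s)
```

k=2: add src[2]='y' → 'y'
k=3: add src[3]='y' → 'yy'
k=4: add src[4]='r' → 'yyr'
k=5: add src[0]='j' → 'yyrj'
k=6: add src[1]='q' → 'yyrjq'
k=7: add src[2]='y' → 'yyrjqy'
k=8: add src[3]='y' → 'yyrjqyy'
k=9: add src[4]='r' → 'yyrjqyyr'

yyrjqyyr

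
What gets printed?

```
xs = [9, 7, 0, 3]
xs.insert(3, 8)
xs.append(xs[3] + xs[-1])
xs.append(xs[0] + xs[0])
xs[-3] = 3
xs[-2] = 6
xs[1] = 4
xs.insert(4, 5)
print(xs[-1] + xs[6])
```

insert 8 at 3 → [9, 7, 0, 8, 3]
append xs[3]+xs[-1] = 8+3 = 11 → [9, 7, 0, 8, 3, 11]
append xs[0]+xs[0] = 9+9 = 18 → [9, 7, 0, 8, 3, 11, 18]
xs[-3] = 3 → [9, 7, 0, 8, 3, 11, 18]
xs[-2] = 6 → [9, 7, 0, 8, 3, 6, 18]
xs[1] = 4 → [9, 4, 0, 8, 3, 6, 18]
insert 5 at 4 → [9, 4, 0, 8, 5, 3, 6, 18]
xs[-1]+xs[6] = 18+6 = 24

24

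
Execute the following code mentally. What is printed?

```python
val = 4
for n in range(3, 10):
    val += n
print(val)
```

46

n=3: val = 4+3 = 7
n=4: val = 7+4 = 11
n=5: val = 11+5 = 16
n=6: val = 16+6 = 22
n=7: val = 22+7 = 29
n=8: val = 29+8 = 37
n=9: val = 37+9 = 46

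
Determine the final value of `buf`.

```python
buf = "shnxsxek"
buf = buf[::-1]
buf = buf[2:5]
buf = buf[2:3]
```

reverse → 'kexsxnhs'
slice [2:5] → 'xsx'
slice [2:3] → 'x'

'x'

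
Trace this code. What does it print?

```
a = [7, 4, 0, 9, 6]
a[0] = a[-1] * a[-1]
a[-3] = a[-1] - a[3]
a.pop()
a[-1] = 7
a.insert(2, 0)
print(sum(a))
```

44

a[0] = a[-1]*a[-1] = 6*6 = 36 → [36, 4, 0, 9, 6]
a[-3] = a[-1]-a[3] = 6-9 = -3 → [36, 4, -3, 9, 6]
pop() removes 6 → [36, 4, -3, 9]
a[-1] = 7 → [36, 4, -3, 7]
insert 0 at 2 → [36, 4, 0, -3, 7]
sum = 44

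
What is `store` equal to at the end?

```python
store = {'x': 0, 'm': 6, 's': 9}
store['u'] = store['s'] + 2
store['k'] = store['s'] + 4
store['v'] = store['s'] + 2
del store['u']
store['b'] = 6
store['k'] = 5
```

{'x': 0, 'm': 6, 's': 9, 'k': 5, 'v': 11, 'b': 6}

store['u'] = store['s']+2 = 11 → {'x': 0, 'm': 6, 's': 9, 'u': 11}
store['k'] = store['s']+4 = 13 → {'x': 0, 'm': 6, 's': 9, 'u': 11, 'k': 13}
store['v'] = store['s']+2 = 11 → {'x': 0, 'm': 6, 's': 9, 'u': 11, 'k': 13, 'v': 11}
del 'u' → {'x': 0, 'm': 6, 's': 9, 'k': 13, 'v': 11}
store['b'] = 6 → {'x': 0, 'm': 6, 's': 9, 'k': 13, 'v': 11, 'b': 6}
store['k'] = 5 → {'x': 0, 'm': 6, 's': 9, 'k': 5, 'v': 11, 'b': 6}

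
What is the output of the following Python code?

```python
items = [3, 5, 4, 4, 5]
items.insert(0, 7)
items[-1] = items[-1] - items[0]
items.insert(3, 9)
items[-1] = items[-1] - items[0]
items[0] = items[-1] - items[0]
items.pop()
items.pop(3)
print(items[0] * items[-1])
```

-64

insert 7 at 0 → [7, 3, 5, 4, 4, 5]
items[-1] = items[-1]-items[0] = 5-7 = -2 → [7, 3, 5, 4, 4, -2]
insert 9 at 3 → [7, 3, 5, 9, 4, 4, -2]
items[-1] = items[-1]-items[0] = (-2)-7 = -9 → [7, 3, 5, 9, 4, 4, -9]
items[0] = items[-1]-items[0] = (-9)-7 = -16 → [-16, 3, 5, 9, 4, 4, -9]
pop() removes -9 → [-16, 3, 5, 9, 4, 4]
pop(3) removes 9 → [-16, 3, 5, 4, 4]
items[0]*items[-1] = (-16)*4 = -64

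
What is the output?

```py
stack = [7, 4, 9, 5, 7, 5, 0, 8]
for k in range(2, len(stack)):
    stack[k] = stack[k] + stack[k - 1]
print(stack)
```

[7, 4, 13, 18, 25, 30, 30, 38]

k=2: stack[2] = 9+4 = 13 → [7, 4, 13, 5, 7, 5, 0, 8]
k=3: stack[3] = 5+13 = 18 → [7, 4, 13, 18, 7, 5, 0, 8]
k=4: stack[4] = 7+18 = 25 → [7, 4, 13, 18, 25, 5, 0, 8]
k=5: stack[5] = 5+25 = 30 → [7, 4, 13, 18, 25, 30, 0, 8]
k=6: stack[6] = 0+30 = 30 → [7, 4, 13, 18, 25, 30, 30, 8]
k=7: stack[7] = 8+30 = 38 → [7, 4, 13, 18, 25, 30, 30, 38]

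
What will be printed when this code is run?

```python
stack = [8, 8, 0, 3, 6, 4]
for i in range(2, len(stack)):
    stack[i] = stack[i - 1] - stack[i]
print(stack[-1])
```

i=2: stack[2] = 8-0 = 8 → [8, 8, 8, 3, 6, 4]
i=3: stack[3] = 8-3 = 5 → [8, 8, 8, 5, 6, 4]
i=4: stack[4] = 5-6 = -1 → [8, 8, 8, 5, -1, 4]
i=5: stack[5] = (-1)-4 = -5 → [8, 8, 8, 5, -1, -5]

-5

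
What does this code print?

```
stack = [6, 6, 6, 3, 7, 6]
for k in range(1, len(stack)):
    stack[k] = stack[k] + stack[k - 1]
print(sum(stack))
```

k=1: stack[1] = 6+6 = 12 → [6, 12, 6, 3, 7, 6]
k=2: stack[2] = 6+12 = 18 → [6, 12, 18, 3, 7, 6]
k=3: stack[3] = 3+18 = 21 → [6, 12, 18, 21, 7, 6]
k=4: stack[4] = 7+21 = 28 → [6, 12, 18, 21, 28, 6]
k=5: stack[5] = 6+28 = 34 → [6, 12, 18, 21, 28, 34]
sum = 119

119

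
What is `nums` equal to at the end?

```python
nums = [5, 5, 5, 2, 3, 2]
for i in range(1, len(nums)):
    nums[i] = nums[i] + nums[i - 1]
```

[5, 10, 15, 17, 20, 22]

i=1: nums[1] = 5+5 = 10 → [5, 10, 5, 2, 3, 2]
i=2: nums[2] = 5+10 = 15 → [5, 10, 15, 2, 3, 2]
i=3: nums[3] = 2+15 = 17 → [5, 10, 15, 17, 3, 2]
i=4: nums[4] = 3+17 = 20 → [5, 10, 15, 17, 20, 2]
i=5: nums[5] = 2+20 = 22 → [5, 10, 15, 17, 20, 22]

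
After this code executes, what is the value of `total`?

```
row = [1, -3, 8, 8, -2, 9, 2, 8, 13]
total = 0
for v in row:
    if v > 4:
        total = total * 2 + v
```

257

v=1: not >4
v=-3: not >4
v=8: >4, total = 0*2+8 = 8
v=8: >4, total = 8*2+8 = 24
v=-2: not >4
v=9: >4, total = 24*2+9 = 57
v=2: not >4
v=8: >4, total = 57*2+8 = 122
v=13: >4, total = 122*2+13 = 257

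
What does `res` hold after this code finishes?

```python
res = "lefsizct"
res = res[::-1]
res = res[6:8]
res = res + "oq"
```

'eloq'

reverse → 'tczisfel'
slice [6:8] → 'el'
+ 'oq' → 'eloq'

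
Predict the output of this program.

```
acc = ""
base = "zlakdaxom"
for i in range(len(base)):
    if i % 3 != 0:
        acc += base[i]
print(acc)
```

i=0: skip
i=1: add 'l' → 'l'
i=2: add 'a' → 'la'
i=3: skip
i=4: add 'd' → 'lad'
i=5: add 'a' → 'lada'
i=6: skip
i=7: add 'o' → 'ladao'
i=8: add 'm' → 'ladaom'

ladaom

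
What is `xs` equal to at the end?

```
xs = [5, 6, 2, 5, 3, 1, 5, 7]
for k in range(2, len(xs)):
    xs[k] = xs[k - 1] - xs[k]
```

k=2: xs[2] = 6-2 = 4 → [5, 6, 4, 5, 3, 1, 5, 7]
k=3: xs[3] = 4-5 = -1 → [5, 6, 4, -1, 3, 1, 5, 7]
k=4: xs[4] = (-1)-3 = -4 → [5, 6, 4, -1, -4, 1, 5, 7]
k=5: xs[5] = (-4)-1 = -5 → [5, 6, 4, -1, -4, -5, 5, 7]
k=6: xs[6] = (-5)-5 = -10 → [5, 6, 4, -1, -4, -5, -10, 7]
k=7: xs[7] = (-10)-7 = -17 → [5, 6, 4, -1, -4, -5, -10, -17]

[5, 6, 4, -1, -4, -5, -10, -17]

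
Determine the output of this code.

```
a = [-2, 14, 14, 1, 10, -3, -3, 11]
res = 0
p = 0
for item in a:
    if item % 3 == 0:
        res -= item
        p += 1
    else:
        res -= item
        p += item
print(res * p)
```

-2100

item=-2: not %3==0, res = 0-(-2) = 2; p=-2
item=14: not %3==0, res = 2-14 = -12; p=12
item=14: not %3==0, res = (-12)-14 = -26; p=26
item=1: not %3==0, res = (-26)-1 = -27; p=27
item=10: not %3==0, res = (-27)-10 = -37; p=37
item=-3: %3==0, res = (-37)-(-3) = -34; p=38
item=-3: %3==0, res = (-34)-(-3) = -31; p=39
item=11: not %3==0, res = (-31)-11 = -42; p=50
res*p = (-42)*50 = -2100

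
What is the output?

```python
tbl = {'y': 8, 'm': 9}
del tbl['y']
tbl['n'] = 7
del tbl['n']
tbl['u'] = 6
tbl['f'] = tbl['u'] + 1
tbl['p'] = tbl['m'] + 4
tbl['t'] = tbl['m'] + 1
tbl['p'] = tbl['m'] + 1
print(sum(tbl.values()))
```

42

del 'y' → {'m': 9}
tbl['n'] = 7 → {'m': 9, 'n': 7}
del 'n' → {'m': 9}
tbl['u'] = 6 → {'m': 9, 'u': 6}
tbl['f'] = tbl['u']+1 = 7 → {'m': 9, 'u': 6, 'f': 7}
tbl['p'] = tbl['m']+4 = 13 → {'m': 9, 'u': 6, 'f': 7, 'p': 13}
tbl['t'] = tbl['m']+1 = 10 → {'m': 9, 'u': 6, 'f': 7, 'p': 13, 't': 10}
tbl['p'] = tbl['m']+1 = 10 → {'m': 9, 'u': 6, 'f': 7, 'p': 10, 't': 10}
sum of values = 42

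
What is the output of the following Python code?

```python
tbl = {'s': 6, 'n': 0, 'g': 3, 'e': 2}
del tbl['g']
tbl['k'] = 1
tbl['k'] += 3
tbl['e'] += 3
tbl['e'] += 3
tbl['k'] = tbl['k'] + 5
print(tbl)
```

del 'g' → {'s': 6, 'n': 0, 'e': 2}
tbl['k'] = 1 → {'s': 6, 'n': 0, 'e': 2, 'k': 1}
tbl['k'] = 1+3 = 4 → {'s': 6, 'n': 0, 'e': 2, 'k': 4}
tbl['e'] = 2+3 = 5 → {'s': 6, 'n': 0, 'e': 5, 'k': 4}
tbl['e'] = 5+3 = 8 → {'s': 6, 'n': 0, 'e': 8, 'k': 4}
tbl['k'] = tbl['k']+5 = 9 → {'s': 6, 'n': 0, 'e': 8, 'k': 9}

{'s': 6, 'n': 0, 'e': 8, 'k': 9}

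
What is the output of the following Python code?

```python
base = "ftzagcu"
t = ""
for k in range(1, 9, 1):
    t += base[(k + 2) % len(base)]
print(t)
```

agcuftza

k=1: add base[3]='a' → 'a'
k=2: add base[4]='g' → 'ag'
k=3: add base[5]='c' → 'agc'
k=4: add base[6]='u' → 'agcu'
k=5: add base[0]='f' → 'agcuf'
k=6: add base[1]='t' → 'agcuft'
k=7: add base[2]='z' → 'agcuftz'
k=8: add base[3]='a' → 'agcuftza'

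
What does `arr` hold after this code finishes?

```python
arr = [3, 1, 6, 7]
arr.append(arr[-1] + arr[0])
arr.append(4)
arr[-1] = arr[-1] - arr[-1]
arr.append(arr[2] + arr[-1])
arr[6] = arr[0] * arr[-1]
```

[3, 1, 6, 7, 10, 0, 18]

append arr[-1]+arr[0] = 7+3 = 10 → [3, 1, 6, 7, 10]
append 4 → [3, 1, 6, 7, 10, 4]
arr[-1] = arr[-1]-arr[-1] = 4-4 = 0 → [3, 1, 6, 7, 10, 0]
append arr[2]+arr[-1] = 6+0 = 6 → [3, 1, 6, 7, 10, 0, 6]
arr[6] = arr[0]*arr[-1] = 3*6 = 18 → [3, 1, 6, 7, 10, 0, 18]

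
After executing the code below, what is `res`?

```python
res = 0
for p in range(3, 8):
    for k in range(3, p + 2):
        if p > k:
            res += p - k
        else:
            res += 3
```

50

p=3,k=3: not 3>3, res = 0+3 = 3
p=3,k=4: not 3>4, res = 3+3 = 6
p=4,k=3: 4>3, res = 6+1 = 7
p=4,k=4: not 4>4, res = 7+3 = 10
p=4,k=5: not 4>5, res = 10+3 = 13
p=5,k=3: 5>3, res = 13+2 = 15
p=5,k=4: 5>4, res = 15+1 = 16
p=5,k=5: not 5>5, res = 16+3 = 19
p=5,k=6: not 5>6, res = 19+3 = 22
p=6,k=3: 6>3, res = 22+3 = 25
p=6,k=4: 6>4, res = 25+2 = 27
p=6,k=5: 6>5, res = 27+1 = 28
p=6,k=6: not 6>6, res = 28+3 = 31
p=6,k=7: not 6>7, res = 31+3 = 34
p=7,k=3: 7>3, res = 34+4 = 38
p=7,k=4: 7>4, res = 38+3 = 41
p=7,k=5: 7>5, res = 41+2 = 43
p=7,k=6: 7>6, res = 43+1 = 44
p=7,k=7: not 7>7, res = 44+3 = 47
p=7,k=8: not 7>8, res = 47+3 = 50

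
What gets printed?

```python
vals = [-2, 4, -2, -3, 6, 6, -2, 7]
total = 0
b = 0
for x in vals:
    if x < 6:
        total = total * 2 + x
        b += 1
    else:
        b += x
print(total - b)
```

-40

x=-2: <6, total = 0*2+(-2) = -2; b=1
x=4: <6, total = (-2)*2+4 = 0; b=2
x=-2: <6, total = 0*2+(-2) = -2; b=3
x=-3: <6, total = (-2)*2+(-3) = -7; b=4
x=6: not <6; b=10
x=6: not <6; b=16
x=-2: <6, total = (-7)*2+(-2) = -16; b=17
x=7: not <6; b=24
total-b = (-16)-24 = -40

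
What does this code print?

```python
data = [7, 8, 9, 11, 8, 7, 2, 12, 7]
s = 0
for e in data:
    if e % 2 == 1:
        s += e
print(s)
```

41

e=7: odd, s = 0+7 = 7
e=8: not odd
e=9: odd, s = 7+9 = 16
e=11: odd, s = 16+11 = 27
e=8: not odd
e=7: odd, s = 27+7 = 34
e=2: not odd
e=12: not odd
e=7: odd, s = 34+7 = 41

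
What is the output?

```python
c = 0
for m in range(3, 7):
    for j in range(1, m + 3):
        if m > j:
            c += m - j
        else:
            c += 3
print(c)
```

m=3,j=1: 3>1, c = 0+2 = 2
m=3,j=2: 3>2, c = 2+1 = 3
m=3,j=3: not 3>3, c = 3+3 = 6
m=3,j=4: not 3>4, c = 6+3 = 9
m=3,j=5: not 3>5, c = 9+3 = 12
m=4,j=1: 4>1, c = 12+3 = 15
m=4,j=2: 4>2, c = 15+2 = 17
m=4,j=3: 4>3, c = 17+1 = 18
m=4,j=4: not 4>4, c = 18+3 = 21
m=4,j=5: not 4>5, c = 21+3 = 24
m=4,j=6: not 4>6, c = 24+3 = 27
m=5,j=1: 5>1, c = 27+4 = 31
m=5,j=2: 5>2, c = 31+3 = 34
m=5,j=3: 5>3, c = 34+2 = 36
m=5,j=4: 5>4, c = 36+1 = 37
m=5,j=5: not 5>5, c = 37+3 = 40
m=5,j=6: not 5>6, c = 40+3 = 43
m=5,j=7: not 5>7, c = 43+3 = 46
m=6,j=1: 6>1, c = 46+5 = 51
m=6,j=2: 6>2, c = 51+4 = 55
m=6,j=3: 6>3, c = 55+3 = 58
m=6,j=4: 6>4, c = 58+2 = 60
m=6,j=5: 6>5, c = 60+1 = 61
m=6,j=6: not 6>6, c = 61+3 = 64
m=6,j=7: not 6>7, c = 64+3 = 67
m=6,j=8: not 6>8, c = 67+3 = 70

70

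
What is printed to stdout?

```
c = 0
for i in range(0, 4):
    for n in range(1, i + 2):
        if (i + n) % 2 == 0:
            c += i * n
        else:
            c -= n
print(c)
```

i=0,n=1: odd sum, c = 0-1 = -1
i=1,n=1: even sum, c = (-1)+1 = 0
i=1,n=2: odd sum, c = 0-2 = -2
i=2,n=1: odd sum, c = (-2)-1 = -3
i=2,n=2: even sum, c = (-3)+4 = 1
i=2,n=3: odd sum, c = 1-3 = -2
i=3,n=1: even sum, c = (-2)+3 = 1
i=3,n=2: odd sum, c = 1-2 = -1
i=3,n=3: even sum, c = (-1)+9 = 8
i=3,n=4: odd sum, c = 8-4 = 4

4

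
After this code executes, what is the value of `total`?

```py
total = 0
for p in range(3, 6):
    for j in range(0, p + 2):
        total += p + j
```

120

p=3,j=0: total = 0+3 = 3
p=3,j=1: total = 3+4 = 7
p=3,j=2: total = 7+5 = 12
p=3,j=3: total = 12+6 = 18
p=3,j=4: total = 18+7 = 25
p=4,j=0: total = 25+4 = 29
p=4,j=1: total = 29+5 = 34
p=4,j=2: total = 34+6 = 40
p=4,j=3: total = 40+7 = 47
p=4,j=4: total = 47+8 = 55
p=4,j=5: total = 55+9 = 64
p=5,j=0: total = 64+5 = 69
p=5,j=1: total = 69+6 = 75
p=5,j=2: total = 75+7 = 82
p=5,j=3: total = 82+8 = 90
p=5,j=4: total = 90+9 = 99
p=5,j=5: total = 99+10 = 109
p=5,j=6: total = 109+11 = 120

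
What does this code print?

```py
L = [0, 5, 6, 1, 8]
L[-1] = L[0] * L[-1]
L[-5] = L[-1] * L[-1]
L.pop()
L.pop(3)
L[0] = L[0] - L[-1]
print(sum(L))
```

5

L[-1] = L[0]*L[-1] = 0*8 = 0 → [0, 5, 6, 1, 0]
L[-5] = L[-1]*L[-1] = 0*0 = 0 → [0, 5, 6, 1, 0]
pop() removes 0 → [0, 5, 6, 1]
pop(3) removes 1 → [0, 5, 6]
L[0] = L[0]-L[-1] = 0-6 = -6 → [-6, 5, 6]
sum = 5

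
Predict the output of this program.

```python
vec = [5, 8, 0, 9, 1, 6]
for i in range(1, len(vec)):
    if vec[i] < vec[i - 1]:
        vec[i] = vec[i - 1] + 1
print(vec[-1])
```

i=1: 8>=5, unchanged → [5, 8, 0, 9, 1, 6]
i=2: 0<8, vec[2] = 8+1 = 9 → [5, 8, 9, 9, 1, 6]
i=3: 9>=9, unchanged → [5, 8, 9, 9, 1, 6]
i=4: 1<9, vec[4] = 9+1 = 10 → [5, 8, 9, 9, 10, 6]
i=5: 6<10, vec[5] = 10+1 = 11 → [5, 8, 9, 9, 10, 11]

11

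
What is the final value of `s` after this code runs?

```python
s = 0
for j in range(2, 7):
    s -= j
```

j=2: s = 0-2 = -2
j=3: s = (-2)-3 = -5
j=4: s = (-5)-4 = -9
j=5: s = (-9)-5 = -14
j=6: s = (-14)-6 = -20

-20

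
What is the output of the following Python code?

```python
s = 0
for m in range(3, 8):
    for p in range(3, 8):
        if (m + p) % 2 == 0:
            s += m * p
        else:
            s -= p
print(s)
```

265

m=3,p=3: even sum, s = 0+9 = 9
m=3,p=4: odd sum, s = 9-4 = 5
m=3,p=5: even sum, s = 5+15 = 20
m=3,p=6: odd sum, s = 20-6 = 14
m=3,p=7: even sum, s = 14+21 = 35
m=4,p=3: odd sum, s = 35-3 = 32
m=4,p=4: even sum, s = 32+16 = 48
m=4,p=5: odd sum, s = 48-5 = 43
m=4,p=6: even sum, s = 43+24 = 67
m=4,p=7: odd sum, s = 67-7 = 60
m=5,p=3: even sum, s = 60+15 = 75
m=5,p=4: odd sum, s = 75-4 = 71
m=5,p=5: even sum, s = 71+25 = 96
m=5,p=6: odd sum, s = 96-6 = 90
m=5,p=7: even sum, s = 90+35 = 125
m=6,p=3: odd sum, s = 125-3 = 122
m=6,p=4: even sum, s = 122+24 = 146
m=6,p=5: odd sum, s = 146-5 = 141
m=6,p=6: even sum, s = 141+36 = 177
m=6,p=7: odd sum, s = 177-7 = 170
m=7,p=3: even sum, s = 170+21 = 191
m=7,p=4: odd sum, s = 191-4 = 187
m=7,p=5: even sum, s = 187+35 = 222
m=7,p=6: odd sum, s = 222-6 = 216
m=7,p=7: even sum, s = 216+49 = 265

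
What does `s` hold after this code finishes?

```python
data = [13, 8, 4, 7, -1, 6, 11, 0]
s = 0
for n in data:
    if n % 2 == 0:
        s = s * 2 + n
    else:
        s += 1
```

n=13: not even, s = 0+1 = 1
n=8: even, s = 1*2+8 = 10
n=4: even, s = 10*2+4 = 24
n=7: not even, s = 24+1 = 25
n=-1: not even, s = 25+1 = 26
n=6: even, s = 26*2+6 = 58
n=11: not even, s = 58+1 = 59
n=0: even, s = 59*2+0 = 118

118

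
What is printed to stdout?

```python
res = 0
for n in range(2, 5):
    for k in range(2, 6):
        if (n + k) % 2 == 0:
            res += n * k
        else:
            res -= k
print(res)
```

38

n=2,k=2: even sum, res = 0+4 = 4
n=2,k=3: odd sum, res = 4-3 = 1
n=2,k=4: even sum, res = 1+8 = 9
n=2,k=5: odd sum, res = 9-5 = 4
n=3,k=2: odd sum, res = 4-2 = 2
n=3,k=3: even sum, res = 2+9 = 11
n=3,k=4: odd sum, res = 11-4 = 7
n=3,k=5: even sum, res = 7+15 = 22
n=4,k=2: even sum, res = 22+8 = 30
n=4,k=3: odd sum, res = 30-3 = 27
n=4,k=4: even sum, res = 27+16 = 43
n=4,k=5: odd sum, res = 43-5 = 38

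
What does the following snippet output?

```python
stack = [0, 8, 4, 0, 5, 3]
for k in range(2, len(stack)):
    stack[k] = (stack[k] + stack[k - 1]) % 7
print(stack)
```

[0, 8, 5, 5, 3, 6]

k=2: stack[2] = (4+8)%7 = 5 → [0, 8, 5, 0, 5, 3]
k=3: stack[3] = (0+5)%7 = 5 → [0, 8, 5, 5, 5, 3]
k=4: stack[4] = (5+5)%7 = 3 → [0, 8, 5, 5, 3, 3]
k=5: stack[5] = (3+3)%7 = 6 → [0, 8, 5, 5, 3, 6]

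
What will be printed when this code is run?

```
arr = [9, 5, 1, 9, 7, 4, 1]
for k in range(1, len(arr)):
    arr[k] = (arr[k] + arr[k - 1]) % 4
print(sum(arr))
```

20

k=1: arr[1] = (5+9)%4 = 2 → [9, 2, 1, 9, 7, 4, 1]
k=2: arr[2] = (1+2)%4 = 3 → [9, 2, 3, 9, 7, 4, 1]
k=3: arr[3] = (9+3)%4 = 0 → [9, 2, 3, 0, 7, 4, 1]
k=4: arr[4] = (7+0)%4 = 3 → [9, 2, 3, 0, 3, 4, 1]
k=5: arr[5] = (4+3)%4 = 3 → [9, 2, 3, 0, 3, 3, 1]
k=6: arr[6] = (1+3)%4 = 0 → [9, 2, 3, 0, 3, 3, 0]
sum = 20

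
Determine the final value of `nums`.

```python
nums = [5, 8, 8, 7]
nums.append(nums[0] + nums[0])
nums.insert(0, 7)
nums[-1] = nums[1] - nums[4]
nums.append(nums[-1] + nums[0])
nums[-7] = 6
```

[6, 5, 8, 8, 7, -2, 5]

append nums[0]+nums[0] = 5+5 = 10 → [5, 8, 8, 7, 10]
insert 7 at 0 → [7, 5, 8, 8, 7, 10]
nums[-1] = nums[1]-nums[4] = 5-7 = -2 → [7, 5, 8, 8, 7, -2]
append nums[-1]+nums[0] = (-2)+7 = 5 → [7, 5, 8, 8, 7, -2, 5]
nums[-7] = 6 → [6, 5, 8, 8, 7, -2, 5]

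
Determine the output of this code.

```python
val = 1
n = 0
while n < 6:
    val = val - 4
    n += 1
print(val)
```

-23

n=0: val = 1-4 = -3
n=1: val = (-3)-4 = -7
n=2: val = (-7)-4 = -11
n=3: val = (-11)-4 = -15
n=4: val = (-15)-4 = -19
n=5: val = (-19)-4 = -23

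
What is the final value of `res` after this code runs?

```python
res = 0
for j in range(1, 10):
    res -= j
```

j=1: res = 0-1 = -1
j=2: res = (-1)-2 = -3
j=3: res = (-3)-3 = -6
j=4: res = (-6)-4 = -10
j=5: res = (-10)-5 = -15
j=6: res = (-15)-6 = -21
j=7: res = (-21)-7 = -28
j=8: res = (-28)-8 = -36
j=9: res = (-36)-9 = -45

-45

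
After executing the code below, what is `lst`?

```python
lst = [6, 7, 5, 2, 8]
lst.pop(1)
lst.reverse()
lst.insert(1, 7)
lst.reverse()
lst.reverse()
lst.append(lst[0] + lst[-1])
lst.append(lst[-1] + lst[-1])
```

pop(1) removes 7 → [6, 5, 2, 8]
reverse → [8, 2, 5, 6]
insert 7 at 1 → [8, 7, 2, 5, 6]
reverse → [6, 5, 2, 7, 8]
reverse → [8, 7, 2, 5, 6]
append lst[0]+lst[-1] = 8+6 = 14 → [8, 7, 2, 5, 6, 14]
append lst[-1]+lst[-1] = 14+14 = 28 → [8, 7, 2, 5, 6, 14, 28]

[8, 7, 2, 5, 6, 14, 28]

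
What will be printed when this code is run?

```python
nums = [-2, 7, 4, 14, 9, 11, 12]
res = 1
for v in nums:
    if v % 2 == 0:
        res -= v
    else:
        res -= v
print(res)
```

v=-2: even, res = 1-(-2) = 3
v=7: not even, res = 3-7 = -4
v=4: even, res = (-4)-4 = -8
v=14: even, res = (-8)-14 = -22
v=9: not even, res = (-22)-9 = -31
v=11: not even, res = (-31)-11 = -42
v=12: even, res = (-42)-12 = -54

-54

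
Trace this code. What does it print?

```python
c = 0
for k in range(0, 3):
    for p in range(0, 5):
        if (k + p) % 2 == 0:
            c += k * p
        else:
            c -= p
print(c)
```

k=0,p=0: even sum, c = 0+0 = 0
k=0,p=1: odd sum, c = 0-1 = -1
k=0,p=2: even sum, c = (-1)+0 = -1
k=0,p=3: odd sum, c = (-1)-3 = -4
k=0,p=4: even sum, c = (-4)+0 = -4
k=1,p=0: odd sum, c = (-4)-0 = -4
k=1,p=1: even sum, c = (-4)+1 = -3
k=1,p=2: odd sum, c = (-3)-2 = -5
k=1,p=3: even sum, c = (-5)+3 = -2
k=1,p=4: odd sum, c = (-2)-4 = -6
k=2,p=0: even sum, c = (-6)+0 = -6
k=2,p=1: odd sum, c = (-6)-1 = -7
k=2,p=2: even sum, c = (-7)+4 = -3
k=2,p=3: odd sum, c = (-3)-3 = -6
k=2,p=4: even sum, c = (-6)+8 = 2

2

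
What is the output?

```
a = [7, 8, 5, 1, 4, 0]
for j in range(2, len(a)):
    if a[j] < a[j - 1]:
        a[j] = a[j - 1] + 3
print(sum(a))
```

77

j=2: 5<8, a[2] = 8+3 = 11 → [7, 8, 11, 1, 4, 0]
j=3: 1<11, a[3] = 11+3 = 14 → [7, 8, 11, 14, 4, 0]
j=4: 4<14, a[4] = 14+3 = 17 → [7, 8, 11, 14, 17, 0]
j=5: 0<17, a[5] = 17+3 = 20 → [7, 8, 11, 14, 17, 20]
sum = 77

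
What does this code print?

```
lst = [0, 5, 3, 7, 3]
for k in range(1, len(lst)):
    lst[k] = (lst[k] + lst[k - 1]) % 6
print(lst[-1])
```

k=1: lst[1] = (5+0)%6 = 5 → [0, 5, 3, 7, 3]
k=2: lst[2] = (3+5)%6 = 2 → [0, 5, 2, 7, 3]
k=3: lst[3] = (7+2)%6 = 3 → [0, 5, 2, 3, 3]
k=4: lst[4] = (3+3)%6 = 0 → [0, 5, 2, 3, 0]

0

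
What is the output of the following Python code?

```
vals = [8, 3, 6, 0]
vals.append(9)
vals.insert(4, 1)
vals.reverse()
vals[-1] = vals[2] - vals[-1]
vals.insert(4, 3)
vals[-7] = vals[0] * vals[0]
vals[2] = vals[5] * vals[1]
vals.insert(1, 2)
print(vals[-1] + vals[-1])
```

append 9 → [8, 3, 6, 0, 9]
insert 1 at 4 → [8, 3, 6, 0, 1, 9]
reverse → [9, 1, 0, 6, 3, 8]
vals[-1] = vals[2]-vals[-1] = 0-8 = -8 → [9, 1, 0, 6, 3, -8]
insert 3 at 4 → [9, 1, 0, 6, 3, 3, -8]
vals[-7] = vals[0]*vals[0] = 9*9 = 81 → [81, 1, 0, 6, 3, 3, -8]
vals[2] = vals[5]*vals[1] = 3*1 = 3 → [81, 1, 3, 6, 3, 3, -8]
insert 2 at 1 → [81, 2, 1, 3, 6, 3, 3, -8]
vals[-1]+vals[-1] = (-8)+(-8) = -16

-16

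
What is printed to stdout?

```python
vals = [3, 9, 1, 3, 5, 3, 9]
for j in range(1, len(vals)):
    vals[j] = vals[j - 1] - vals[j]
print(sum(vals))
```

j=1: vals[1] = 3-9 = -6 → [3, -6, 1, 3, 5, 3, 9]
j=2: vals[2] = (-6)-1 = -7 → [3, -6, -7, 3, 5, 3, 9]
j=3: vals[3] = (-7)-3 = -10 → [3, -6, -7, -10, 5, 3, 9]
j=4: vals[4] = (-10)-5 = -15 → [3, -6, -7, -10, -15, 3, 9]
j=5: vals[5] = (-15)-3 = -18 → [3, -6, -7, -10, -15, -18, 9]
j=6: vals[6] = (-18)-9 = -27 → [3, -6, -7, -10, -15, -18, -27]
sum = -80

-80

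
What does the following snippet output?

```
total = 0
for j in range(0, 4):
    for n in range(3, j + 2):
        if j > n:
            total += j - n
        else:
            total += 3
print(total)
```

9

j=2,n=3: not 2>3, total = 0+3 = 3
j=3,n=3: not 3>3, total = 3+3 = 6
j=3,n=4: not 3>4, total = 6+3 = 9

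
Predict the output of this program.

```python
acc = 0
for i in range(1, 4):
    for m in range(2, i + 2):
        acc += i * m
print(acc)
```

i=1,m=2: acc = 0+2 = 2
i=2,m=2: acc = 2+4 = 6
i=2,m=3: acc = 6+6 = 12
i=3,m=2: acc = 12+6 = 18
i=3,m=3: acc = 18+9 = 27
i=3,m=4: acc = 27+12 = 39

39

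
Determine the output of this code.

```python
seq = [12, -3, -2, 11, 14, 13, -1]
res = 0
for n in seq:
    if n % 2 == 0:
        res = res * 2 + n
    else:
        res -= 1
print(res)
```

50

n=12: even, res = 0*2+12 = 12
n=-3: not even, res = 12-1 = 11
n=-2: even, res = 11*2+(-2) = 20
n=11: not even, res = 20-1 = 19
n=14: even, res = 19*2+14 = 52
n=13: not even, res = 52-1 = 51
n=-1: not even, res = 51-1 = 50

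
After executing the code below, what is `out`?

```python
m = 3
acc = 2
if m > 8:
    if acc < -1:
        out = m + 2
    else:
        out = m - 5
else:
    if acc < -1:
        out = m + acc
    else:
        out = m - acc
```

m=3, acc=2
m > 8 is False; acc < -1 is False
→ out = m - acc = 1

1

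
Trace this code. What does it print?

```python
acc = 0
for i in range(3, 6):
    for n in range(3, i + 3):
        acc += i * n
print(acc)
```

233

i=3,n=3: acc = 0+9 = 9
i=3,n=4: acc = 9+12 = 21
i=3,n=5: acc = 21+15 = 36
i=4,n=3: acc = 36+12 = 48
i=4,n=4: acc = 48+16 = 64
i=4,n=5: acc = 64+20 = 84
i=4,n=6: acc = 84+24 = 108
i=5,n=3: acc = 108+15 = 123
i=5,n=4: acc = 123+20 = 143
i=5,n=5: acc = 143+25 = 168
i=5,n=6: acc = 168+30 = 198
i=5,n=7: acc = 198+35 = 233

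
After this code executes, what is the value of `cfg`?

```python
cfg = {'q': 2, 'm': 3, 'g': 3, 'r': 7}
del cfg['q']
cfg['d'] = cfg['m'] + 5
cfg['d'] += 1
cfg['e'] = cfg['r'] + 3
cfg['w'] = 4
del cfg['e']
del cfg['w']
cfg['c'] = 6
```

del 'q' → {'m': 3, 'g': 3, 'r': 7}
cfg['d'] = cfg['m']+5 = 8 → {'m': 3, 'g': 3, 'r': 7, 'd': 8}
cfg['d'] = 8+1 = 9 → {'m': 3, 'g': 3, 'r': 7, 'd': 9}
cfg['e'] = cfg['r']+3 = 10 → {'m': 3, 'g': 3, 'r': 7, 'd': 9, 'e': 10}
cfg['w'] = 4 → {'m': 3, 'g': 3, 'r': 7, 'd': 9, 'e': 10, 'w': 4}
del 'e' → {'m': 3, 'g': 3, 'r': 7, 'd': 9, 'w': 4}
del 'w' → {'m': 3, 'g': 3, 'r': 7, 'd': 9}
cfg['c'] = 6 → {'m': 3, 'g': 3, 'r': 7, 'd': 9, 'c': 6}

{'m': 3, 'g': 3, 'r': 7, 'd': 9, 'c': 6}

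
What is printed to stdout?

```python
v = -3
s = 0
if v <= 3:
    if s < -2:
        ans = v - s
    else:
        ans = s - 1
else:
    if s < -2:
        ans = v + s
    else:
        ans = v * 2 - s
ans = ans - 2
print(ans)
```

-3

v=-3, s=0
v <= 3 is True; s < -2 is False
→ ans = s - 1 = -1
ans = (-1)-2 = -3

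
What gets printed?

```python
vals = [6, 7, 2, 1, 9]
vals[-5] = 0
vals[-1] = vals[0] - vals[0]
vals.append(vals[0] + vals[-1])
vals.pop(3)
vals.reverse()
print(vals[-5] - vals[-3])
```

vals[-5] = 0 → [0, 7, 2, 1, 9]
vals[-1] = vals[0]-vals[0] = 0-0 = 0 → [0, 7, 2, 1, 0]
append vals[0]+vals[-1] = 0+0 = 0 → [0, 7, 2, 1, 0, 0]
pop(3) removes 1 → [0, 7, 2, 0, 0]
reverse → [0, 0, 2, 7, 0]
vals[-5]-vals[-3] = 0-2 = -2

-2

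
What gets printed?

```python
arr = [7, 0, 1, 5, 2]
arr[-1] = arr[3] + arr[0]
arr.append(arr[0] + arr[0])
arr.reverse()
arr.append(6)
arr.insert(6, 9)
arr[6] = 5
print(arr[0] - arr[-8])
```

0

arr[-1] = arr[3]+arr[0] = 5+7 = 12 → [7, 0, 1, 5, 12]
append arr[0]+arr[0] = 7+7 = 14 → [7, 0, 1, 5, 12, 14]
reverse → [14, 12, 5, 1, 0, 7]
append 6 → [14, 12, 5, 1, 0, 7, 6]
insert 9 at 6 → [14, 12, 5, 1, 0, 7, 9, 6]
arr[6] = 5 → [14, 12, 5, 1, 0, 7, 5, 6]
arr[0]-arr[-8] = 14-14 = 0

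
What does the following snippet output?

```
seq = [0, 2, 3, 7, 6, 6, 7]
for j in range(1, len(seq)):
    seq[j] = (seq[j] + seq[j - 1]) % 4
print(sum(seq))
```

j=1: seq[1] = (2+0)%4 = 2 → [0, 2, 3, 7, 6, 6, 7]
j=2: seq[2] = (3+2)%4 = 1 → [0, 2, 1, 7, 6, 6, 7]
j=3: seq[3] = (7+1)%4 = 0 → [0, 2, 1, 0, 6, 6, 7]
j=4: seq[4] = (6+0)%4 = 2 → [0, 2, 1, 0, 2, 6, 7]
j=5: seq[5] = (6+2)%4 = 0 → [0, 2, 1, 0, 2, 0, 7]
j=6: seq[6] = (7+0)%4 = 3 → [0, 2, 1, 0, 2, 0, 3]
sum = 8

8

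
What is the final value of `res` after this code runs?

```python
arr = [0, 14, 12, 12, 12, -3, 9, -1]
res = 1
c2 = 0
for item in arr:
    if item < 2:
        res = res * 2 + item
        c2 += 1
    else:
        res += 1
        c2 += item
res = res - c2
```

item=0: <2, res = 1*2+0 = 2; c2=1
item=14: not <2, res = 2+1 = 3; c2=15
item=12: not <2, res = 3+1 = 4; c2=27
item=12: not <2, res = 4+1 = 5; c2=39
item=12: not <2, res = 5+1 = 6; c2=51
item=-3: <2, res = 6*2+(-3) = 9; c2=52
item=9: not <2, res = 9+1 = 10; c2=61
item=-1: <2, res = 10*2+(-1) = 19; c2=62
res-c2 = 19-62 = -43

-43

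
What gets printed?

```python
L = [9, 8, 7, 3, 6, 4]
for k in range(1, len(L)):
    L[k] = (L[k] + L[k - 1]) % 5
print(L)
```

k=1: L[1] = (8+9)%5 = 2 → [9, 2, 7, 3, 6, 4]
k=2: L[2] = (7+2)%5 = 4 → [9, 2, 4, 3, 6, 4]
k=3: L[3] = (3+4)%5 = 2 → [9, 2, 4, 2, 6, 4]
k=4: L[4] = (6+2)%5 = 3 → [9, 2, 4, 2, 3, 4]
k=5: L[5] = (4+3)%5 = 2 → [9, 2, 4, 2, 3, 2]

[9, 2, 4, 2, 3, 2]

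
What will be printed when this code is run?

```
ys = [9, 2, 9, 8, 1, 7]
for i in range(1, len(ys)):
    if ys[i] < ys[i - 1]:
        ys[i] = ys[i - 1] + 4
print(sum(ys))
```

114

i=1: 2<9, ys[1] = 9+4 = 13 → [9, 13, 9, 8, 1, 7]
i=2: 9<13, ys[2] = 13+4 = 17 → [9, 13, 17, 8, 1, 7]
i=3: 8<17, ys[3] = 17+4 = 21 → [9, 13, 17, 21, 1, 7]
i=4: 1<21, ys[4] = 21+4 = 25 → [9, 13, 17, 21, 25, 7]
i=5: 7<25, ys[5] = 25+4 = 29 → [9, 13, 17, 21, 25, 29]
sum = 114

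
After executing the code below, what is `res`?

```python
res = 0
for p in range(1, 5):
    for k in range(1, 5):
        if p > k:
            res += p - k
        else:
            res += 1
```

20

p=1,k=1: not 1>1, res = 0+1 = 1
p=1,k=2: not 1>2, res = 1+1 = 2
p=1,k=3: not 1>3, res = 2+1 = 3
p=1,k=4: not 1>4, res = 3+1 = 4
p=2,k=1: 2>1, res = 4+1 = 5
p=2,k=2: not 2>2, res = 5+1 = 6
p=2,k=3: not 2>3, res = 6+1 = 7
p=2,k=4: not 2>4, res = 7+1 = 8
p=3,k=1: 3>1, res = 8+2 = 10
p=3,k=2: 3>2, res = 10+1 = 11
p=3,k=3: not 3>3, res = 11+1 = 12
p=3,k=4: not 3>4, res = 12+1 = 13
p=4,k=1: 4>1, res = 13+3 = 16
p=4,k=2: 4>2, res = 16+2 = 18
p=4,k=3: 4>3, res = 18+1 = 19
p=4,k=4: not 4>4, res = 19+1 = 20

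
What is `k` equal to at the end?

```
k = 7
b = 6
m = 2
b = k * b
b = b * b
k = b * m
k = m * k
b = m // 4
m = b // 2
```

7056

b = 7*6 = 42
b = 42*42 = 1764
k = 1764*2 = 3528
k = 2*3528 = 7056
b = 2//4 = 0
m = 0//2 = 0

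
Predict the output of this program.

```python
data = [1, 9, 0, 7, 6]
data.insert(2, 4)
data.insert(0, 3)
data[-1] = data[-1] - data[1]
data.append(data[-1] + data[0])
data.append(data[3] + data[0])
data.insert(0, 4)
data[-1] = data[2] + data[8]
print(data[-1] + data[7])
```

14

insert 4 at 2 → [1, 9, 4, 0, 7, 6]
insert 3 at 0 → [3, 1, 9, 4, 0, 7, 6]
data[-1] = data[-1]-data[1] = 6-1 = 5 → [3, 1, 9, 4, 0, 7, 5]
append data[-1]+data[0] = 5+3 = 8 → [3, 1, 9, 4, 0, 7, 5, 8]
append data[3]+data[0] = 4+3 = 7 → [3, 1, 9, 4, 0, 7, 5, 8, 7]
insert 4 at 0 → [4, 3, 1, 9, 4, 0, 7, 5, 8, 7]
data[-1] = data[2]+data[8] = 1+8 = 9 → [4, 3, 1, 9, 4, 0, 7, 5, 8, 9]
data[-1]+data[7] = 9+5 = 14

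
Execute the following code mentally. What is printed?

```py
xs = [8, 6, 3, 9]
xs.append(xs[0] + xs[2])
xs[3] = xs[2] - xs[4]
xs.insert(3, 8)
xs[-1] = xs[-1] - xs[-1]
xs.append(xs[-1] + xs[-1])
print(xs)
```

append xs[0]+xs[2] = 8+3 = 11 → [8, 6, 3, 9, 11]
xs[3] = xs[2]-xs[4] = 3-11 = -8 → [8, 6, 3, -8, 11]
insert 8 at 3 → [8, 6, 3, 8, -8, 11]
xs[-1] = xs[-1]-xs[-1] = 11-11 = 0 → [8, 6, 3, 8, -8, 0]
append xs[-1]+xs[-1] = 0+0 = 0 → [8, 6, 3, 8, -8, 0, 0]

[8, 6, 3, 8, -8, 0, 0]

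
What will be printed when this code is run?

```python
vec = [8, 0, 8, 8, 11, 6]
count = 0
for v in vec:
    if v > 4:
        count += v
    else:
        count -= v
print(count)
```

41

v=8: >4, count = 0+8 = 8
v=0: not >4, count = 8-0 = 8
v=8: >4, count = 8+8 = 16
v=8: >4, count = 16+8 = 24
v=11: >4, count = 24+11 = 35
v=6: >4, count = 35+6 = 41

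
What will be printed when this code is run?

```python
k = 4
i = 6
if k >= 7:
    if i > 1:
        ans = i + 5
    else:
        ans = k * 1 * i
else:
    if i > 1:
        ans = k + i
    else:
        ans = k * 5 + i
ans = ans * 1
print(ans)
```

k=4, i=6
k >= 7 is False; i > 1 is True
→ ans = k + i = 10
ans = 10*1 = 10

10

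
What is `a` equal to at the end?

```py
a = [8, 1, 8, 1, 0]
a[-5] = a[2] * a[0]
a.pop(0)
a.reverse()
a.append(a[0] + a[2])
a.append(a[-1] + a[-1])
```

a[-5] = a[2]*a[0] = 8*8 = 64 → [64, 1, 8, 1, 0]
pop(0) removes 64 → [1, 8, 1, 0]
reverse → [0, 1, 8, 1]
append a[0]+a[2] = 0+8 = 8 → [0, 1, 8, 1, 8]
append a[-1]+a[-1] = 8+8 = 16 → [0, 1, 8, 1, 8, 16]

[0, 1, 8, 1, 8, 16]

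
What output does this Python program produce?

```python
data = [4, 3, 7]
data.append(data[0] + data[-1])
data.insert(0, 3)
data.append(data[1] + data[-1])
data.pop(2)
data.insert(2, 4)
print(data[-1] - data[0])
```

append data[0]+data[-1] = 4+7 = 11 → [4, 3, 7, 11]
insert 3 at 0 → [3, 4, 3, 7, 11]
append data[1]+data[-1] = 4+11 = 15 → [3, 4, 3, 7, 11, 15]
pop(2) removes 3 → [3, 4, 7, 11, 15]
insert 4 at 2 → [3, 4, 4, 7, 11, 15]
data[-1]-data[0] = 15-3 = 12

12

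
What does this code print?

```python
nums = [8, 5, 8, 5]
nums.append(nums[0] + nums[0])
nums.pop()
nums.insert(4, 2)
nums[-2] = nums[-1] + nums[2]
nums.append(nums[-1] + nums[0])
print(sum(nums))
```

append nums[0]+nums[0] = 8+8 = 16 → [8, 5, 8, 5, 16]
pop() removes 16 → [8, 5, 8, 5]
insert 2 at 4 → [8, 5, 8, 5, 2]
nums[-2] = nums[-1]+nums[2] = 2+8 = 10 → [8, 5, 8, 10, 2]
append nums[-1]+nums[0] = 2+8 = 10 → [8, 5, 8, 10, 2, 10]
sum = 43

43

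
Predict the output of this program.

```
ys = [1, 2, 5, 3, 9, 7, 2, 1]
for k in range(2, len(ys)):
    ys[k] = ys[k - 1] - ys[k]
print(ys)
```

[1, 2, -3, -6, -15, -22, -24, -25]

k=2: ys[2] = 2-5 = -3 → [1, 2, -3, 3, 9, 7, 2, 1]
k=3: ys[3] = (-3)-3 = -6 → [1, 2, -3, -6, 9, 7, 2, 1]
k=4: ys[4] = (-6)-9 = -15 → [1, 2, -3, -6, -15, 7, 2, 1]
k=5: ys[5] = (-15)-7 = -22 → [1, 2, -3, -6, -15, -22, 2, 1]
k=6: ys[6] = (-22)-2 = -24 → [1, 2, -3, -6, -15, -22, -24, 1]
k=7: ys[7] = (-24)-1 = -25 → [1, 2, -3, -6, -15, -22, -24, -25]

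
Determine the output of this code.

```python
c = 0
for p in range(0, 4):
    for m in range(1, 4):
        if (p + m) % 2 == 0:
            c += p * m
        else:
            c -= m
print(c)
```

8

p=0,m=1: odd sum, c = 0-1 = -1
p=0,m=2: even sum, c = (-1)+0 = -1
p=0,m=3: odd sum, c = (-1)-3 = -4
p=1,m=1: even sum, c = (-4)+1 = -3
p=1,m=2: odd sum, c = (-3)-2 = -5
p=1,m=3: even sum, c = (-5)+3 = -2
p=2,m=1: odd sum, c = (-2)-1 = -3
p=2,m=2: even sum, c = (-3)+4 = 1
p=2,m=3: odd sum, c = 1-3 = -2
p=3,m=1: even sum, c = (-2)+3 = 1
p=3,m=2: odd sum, c = 1-2 = -1
p=3,m=3: even sum, c = (-1)+9 = 8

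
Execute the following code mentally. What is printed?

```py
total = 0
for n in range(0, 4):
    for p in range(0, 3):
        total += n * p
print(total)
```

n=0,p=0: total = 0+0 = 0
n=0,p=1: total = 0+0 = 0
n=0,p=2: total = 0+0 = 0
n=1,p=0: total = 0+0 = 0
n=1,p=1: total = 0+1 = 1
n=1,p=2: total = 1+2 = 3
n=2,p=0: total = 3+0 = 3
n=2,p=1: total = 3+2 = 5
n=2,p=2: total = 5+4 = 9
n=3,p=0: total = 9+0 = 9
n=3,p=1: total = 9+3 = 12
n=3,p=2: total = 12+6 = 18

18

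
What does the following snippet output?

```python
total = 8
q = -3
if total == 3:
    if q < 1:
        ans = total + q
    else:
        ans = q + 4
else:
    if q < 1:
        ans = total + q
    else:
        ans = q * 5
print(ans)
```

5

total=8, q=-3
total == 3 is False; q < 1 is True
→ ans = total + q = 5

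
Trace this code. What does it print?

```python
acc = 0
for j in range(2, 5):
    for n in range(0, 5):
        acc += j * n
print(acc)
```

90

j=2,n=0: acc = 0+0 = 0
j=2,n=1: acc = 0+2 = 2
j=2,n=2: acc = 2+4 = 6
j=2,n=3: acc = 6+6 = 12
j=2,n=4: acc = 12+8 = 20
j=3,n=0: acc = 20+0 = 20
j=3,n=1: acc = 20+3 = 23
j=3,n=2: acc = 23+6 = 29
j=3,n=3: acc = 29+9 = 38
j=3,n=4: acc = 38+12 = 50
j=4,n=0: acc = 50+0 = 50
j=4,n=1: acc = 50+4 = 54
j=4,n=2: acc = 54+8 = 62
j=4,n=3: acc = 62+12 = 74
j=4,n=4: acc = 74+16 = 90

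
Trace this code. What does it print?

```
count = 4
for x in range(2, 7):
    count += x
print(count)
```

x=2: count = 4+2 = 6
x=3: count = 6+3 = 9
x=4: count = 9+4 = 13
x=5: count = 13+5 = 18
x=6: count = 18+6 = 24

24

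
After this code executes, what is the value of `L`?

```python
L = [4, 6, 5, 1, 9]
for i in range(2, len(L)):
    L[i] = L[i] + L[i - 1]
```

[4, 6, 11, 12, 21]

i=2: L[2] = 5+6 = 11 → [4, 6, 11, 1, 9]
i=3: L[3] = 1+11 = 12 → [4, 6, 11, 12, 9]
i=4: L[4] = 9+12 = 21 → [4, 6, 11, 12, 21]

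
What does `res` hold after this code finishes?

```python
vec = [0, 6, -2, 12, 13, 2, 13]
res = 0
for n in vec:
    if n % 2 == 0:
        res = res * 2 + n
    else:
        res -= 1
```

63

n=0: even, res = 0*2+0 = 0
n=6: even, res = 0*2+6 = 6
n=-2: even, res = 6*2+(-2) = 10
n=12: even, res = 10*2+12 = 32
n=13: not even, res = 32-1 = 31
n=2: even, res = 31*2+2 = 64
n=13: not even, res = 64-1 = 63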